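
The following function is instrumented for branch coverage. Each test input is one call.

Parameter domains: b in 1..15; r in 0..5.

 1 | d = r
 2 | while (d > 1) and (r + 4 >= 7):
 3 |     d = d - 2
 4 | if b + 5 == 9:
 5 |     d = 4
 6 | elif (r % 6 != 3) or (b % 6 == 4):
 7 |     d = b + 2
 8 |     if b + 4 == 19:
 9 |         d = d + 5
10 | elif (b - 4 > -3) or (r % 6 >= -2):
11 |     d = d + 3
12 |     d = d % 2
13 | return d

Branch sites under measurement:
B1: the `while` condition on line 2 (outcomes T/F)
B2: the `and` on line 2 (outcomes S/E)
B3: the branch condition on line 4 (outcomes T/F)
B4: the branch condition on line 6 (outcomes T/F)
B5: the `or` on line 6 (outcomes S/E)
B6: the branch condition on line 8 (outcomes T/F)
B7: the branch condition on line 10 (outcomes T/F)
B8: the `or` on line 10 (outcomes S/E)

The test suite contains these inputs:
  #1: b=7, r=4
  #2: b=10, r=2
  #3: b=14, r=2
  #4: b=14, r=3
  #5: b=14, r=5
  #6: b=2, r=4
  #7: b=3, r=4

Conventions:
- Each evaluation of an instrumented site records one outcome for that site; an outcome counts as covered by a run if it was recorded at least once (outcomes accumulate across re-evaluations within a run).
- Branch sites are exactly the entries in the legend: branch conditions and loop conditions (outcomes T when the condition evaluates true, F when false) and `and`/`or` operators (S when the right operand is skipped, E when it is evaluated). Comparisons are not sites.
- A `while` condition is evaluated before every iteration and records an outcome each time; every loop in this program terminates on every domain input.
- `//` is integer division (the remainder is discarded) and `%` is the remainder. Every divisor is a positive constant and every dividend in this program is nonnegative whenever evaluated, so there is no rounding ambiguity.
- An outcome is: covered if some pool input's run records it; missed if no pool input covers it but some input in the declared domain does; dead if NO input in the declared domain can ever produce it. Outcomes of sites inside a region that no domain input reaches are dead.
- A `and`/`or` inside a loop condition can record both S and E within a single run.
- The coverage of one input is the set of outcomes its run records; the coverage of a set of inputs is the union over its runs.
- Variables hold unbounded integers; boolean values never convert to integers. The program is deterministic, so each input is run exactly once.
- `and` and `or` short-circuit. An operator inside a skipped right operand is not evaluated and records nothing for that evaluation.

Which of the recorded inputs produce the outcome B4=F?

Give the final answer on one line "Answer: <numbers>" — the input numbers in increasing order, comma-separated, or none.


input #1 (b=7, r=4): does not record B4=F
input #2 (b=10, r=2): does not record B4=F
input #3 (b=14, r=2): does not record B4=F
input #4 (b=14, r=3): records B4=F
input #5 (b=14, r=5): does not record B4=F
input #6 (b=2, r=4): does not record B4=F
input #7 (b=3, r=4): does not record B4=F
Answer: 4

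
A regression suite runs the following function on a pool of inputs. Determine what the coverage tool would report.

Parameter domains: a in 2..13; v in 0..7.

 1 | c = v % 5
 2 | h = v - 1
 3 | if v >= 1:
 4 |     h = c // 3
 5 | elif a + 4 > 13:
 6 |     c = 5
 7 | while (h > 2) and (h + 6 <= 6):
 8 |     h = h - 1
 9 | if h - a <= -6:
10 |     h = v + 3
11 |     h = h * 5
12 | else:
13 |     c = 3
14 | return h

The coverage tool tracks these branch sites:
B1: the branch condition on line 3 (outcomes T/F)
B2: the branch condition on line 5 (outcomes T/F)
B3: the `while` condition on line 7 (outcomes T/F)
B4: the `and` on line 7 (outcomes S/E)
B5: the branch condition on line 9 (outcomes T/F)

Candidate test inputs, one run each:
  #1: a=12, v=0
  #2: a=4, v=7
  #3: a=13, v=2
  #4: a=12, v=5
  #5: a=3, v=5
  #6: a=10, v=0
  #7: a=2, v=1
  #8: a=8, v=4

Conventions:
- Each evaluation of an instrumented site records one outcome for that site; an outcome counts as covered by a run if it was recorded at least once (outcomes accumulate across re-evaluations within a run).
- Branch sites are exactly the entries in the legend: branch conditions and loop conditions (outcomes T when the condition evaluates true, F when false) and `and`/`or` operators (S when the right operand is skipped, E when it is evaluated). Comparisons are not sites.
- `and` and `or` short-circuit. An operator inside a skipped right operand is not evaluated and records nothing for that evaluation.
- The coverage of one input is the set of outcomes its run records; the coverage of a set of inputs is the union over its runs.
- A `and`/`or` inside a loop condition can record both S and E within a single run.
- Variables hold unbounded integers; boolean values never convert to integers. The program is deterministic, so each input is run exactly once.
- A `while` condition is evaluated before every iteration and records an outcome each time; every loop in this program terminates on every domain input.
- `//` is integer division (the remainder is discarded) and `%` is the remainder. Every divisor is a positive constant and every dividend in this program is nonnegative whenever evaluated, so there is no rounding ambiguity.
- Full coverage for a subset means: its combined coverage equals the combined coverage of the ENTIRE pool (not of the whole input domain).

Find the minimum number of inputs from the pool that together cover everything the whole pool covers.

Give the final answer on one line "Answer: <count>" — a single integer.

run #1 (a=12, v=0) runs B1->F, B2->T, B4->S, B3->F, B5->T; records B1=F, B2=T, B3=F, B4=S, B5=T
run #2 (a=4, v=7) runs B1->T, B4->S, B3->F, B5->F; records B1=T, B3=F, B4=S, B5=F
run #3 (a=13, v=2) runs B1->T, B4->S, B3->F, B5->T; records B1=T, B3=F, B4=S, B5=T
run #4 (a=12, v=5) runs B1->T, B4->S, B3->F, B5->T; records B1=T, B3=F, B4=S, B5=T
run #5 (a=3, v=5) runs B1->T, B4->S, B3->F, B5->F; records B1=T, B3=F, B4=S, B5=F
run #6 (a=10, v=0) runs B1->F, B2->T, B4->S, B3->F, B5->T; records B1=F, B2=T, B3=F, B4=S, B5=T
run #7 (a=2, v=1) runs B1->T, B4->S, B3->F, B5->F; records B1=T, B3=F, B4=S, B5=F
run #8 (a=8, v=4) runs B1->T, B4->S, B3->F, B5->T; records B1=T, B3=F, B4=S, B5=T
together the pool reaches 7 outcomes: B1=T, B1=F, B2=T, B3=F, B4=S, B5=T, B5=F
size 1 is not enough: best union over all size-1 subsets is 5/7
inputs {1, 2} (size 2) cover everything; no size-2 subset with a lexicographically smaller index list covers all 7

Answer: 2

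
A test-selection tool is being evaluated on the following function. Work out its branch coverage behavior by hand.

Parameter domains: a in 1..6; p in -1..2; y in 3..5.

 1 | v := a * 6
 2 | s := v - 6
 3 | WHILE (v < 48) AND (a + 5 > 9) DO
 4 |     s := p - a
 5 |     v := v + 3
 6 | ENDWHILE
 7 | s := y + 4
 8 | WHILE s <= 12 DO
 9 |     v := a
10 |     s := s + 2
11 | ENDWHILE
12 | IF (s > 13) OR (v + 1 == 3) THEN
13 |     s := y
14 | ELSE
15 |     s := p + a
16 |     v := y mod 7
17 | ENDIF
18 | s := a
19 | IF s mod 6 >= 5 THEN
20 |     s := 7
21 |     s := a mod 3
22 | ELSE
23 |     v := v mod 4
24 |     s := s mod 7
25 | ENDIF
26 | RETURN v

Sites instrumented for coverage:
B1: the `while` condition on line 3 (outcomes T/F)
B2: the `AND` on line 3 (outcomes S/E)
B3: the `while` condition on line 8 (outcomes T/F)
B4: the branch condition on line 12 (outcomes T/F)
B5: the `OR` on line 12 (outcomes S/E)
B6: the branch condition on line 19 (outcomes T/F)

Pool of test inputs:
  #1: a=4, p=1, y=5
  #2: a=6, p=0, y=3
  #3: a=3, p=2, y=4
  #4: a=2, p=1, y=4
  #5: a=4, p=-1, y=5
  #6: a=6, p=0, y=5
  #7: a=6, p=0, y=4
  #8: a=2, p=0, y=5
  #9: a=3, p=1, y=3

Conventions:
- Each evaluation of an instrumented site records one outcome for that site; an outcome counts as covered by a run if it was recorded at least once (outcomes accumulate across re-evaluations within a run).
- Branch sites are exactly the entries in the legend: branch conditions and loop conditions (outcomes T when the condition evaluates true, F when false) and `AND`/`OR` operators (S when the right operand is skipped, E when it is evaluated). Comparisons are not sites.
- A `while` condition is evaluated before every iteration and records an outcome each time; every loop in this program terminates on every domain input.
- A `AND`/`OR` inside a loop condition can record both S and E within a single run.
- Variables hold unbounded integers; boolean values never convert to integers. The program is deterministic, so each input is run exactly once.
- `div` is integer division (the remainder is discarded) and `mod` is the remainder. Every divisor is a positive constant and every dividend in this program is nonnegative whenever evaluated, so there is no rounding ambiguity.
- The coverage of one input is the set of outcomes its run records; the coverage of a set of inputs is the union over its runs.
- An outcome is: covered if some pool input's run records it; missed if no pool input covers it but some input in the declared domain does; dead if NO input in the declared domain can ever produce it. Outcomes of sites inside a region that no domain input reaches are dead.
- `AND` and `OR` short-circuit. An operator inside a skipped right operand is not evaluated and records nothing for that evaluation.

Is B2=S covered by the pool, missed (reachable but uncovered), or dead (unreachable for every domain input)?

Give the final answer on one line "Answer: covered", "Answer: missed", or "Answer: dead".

B2=S is recorded by pool input(s) 2, 6, 7 -> covered

Answer: covered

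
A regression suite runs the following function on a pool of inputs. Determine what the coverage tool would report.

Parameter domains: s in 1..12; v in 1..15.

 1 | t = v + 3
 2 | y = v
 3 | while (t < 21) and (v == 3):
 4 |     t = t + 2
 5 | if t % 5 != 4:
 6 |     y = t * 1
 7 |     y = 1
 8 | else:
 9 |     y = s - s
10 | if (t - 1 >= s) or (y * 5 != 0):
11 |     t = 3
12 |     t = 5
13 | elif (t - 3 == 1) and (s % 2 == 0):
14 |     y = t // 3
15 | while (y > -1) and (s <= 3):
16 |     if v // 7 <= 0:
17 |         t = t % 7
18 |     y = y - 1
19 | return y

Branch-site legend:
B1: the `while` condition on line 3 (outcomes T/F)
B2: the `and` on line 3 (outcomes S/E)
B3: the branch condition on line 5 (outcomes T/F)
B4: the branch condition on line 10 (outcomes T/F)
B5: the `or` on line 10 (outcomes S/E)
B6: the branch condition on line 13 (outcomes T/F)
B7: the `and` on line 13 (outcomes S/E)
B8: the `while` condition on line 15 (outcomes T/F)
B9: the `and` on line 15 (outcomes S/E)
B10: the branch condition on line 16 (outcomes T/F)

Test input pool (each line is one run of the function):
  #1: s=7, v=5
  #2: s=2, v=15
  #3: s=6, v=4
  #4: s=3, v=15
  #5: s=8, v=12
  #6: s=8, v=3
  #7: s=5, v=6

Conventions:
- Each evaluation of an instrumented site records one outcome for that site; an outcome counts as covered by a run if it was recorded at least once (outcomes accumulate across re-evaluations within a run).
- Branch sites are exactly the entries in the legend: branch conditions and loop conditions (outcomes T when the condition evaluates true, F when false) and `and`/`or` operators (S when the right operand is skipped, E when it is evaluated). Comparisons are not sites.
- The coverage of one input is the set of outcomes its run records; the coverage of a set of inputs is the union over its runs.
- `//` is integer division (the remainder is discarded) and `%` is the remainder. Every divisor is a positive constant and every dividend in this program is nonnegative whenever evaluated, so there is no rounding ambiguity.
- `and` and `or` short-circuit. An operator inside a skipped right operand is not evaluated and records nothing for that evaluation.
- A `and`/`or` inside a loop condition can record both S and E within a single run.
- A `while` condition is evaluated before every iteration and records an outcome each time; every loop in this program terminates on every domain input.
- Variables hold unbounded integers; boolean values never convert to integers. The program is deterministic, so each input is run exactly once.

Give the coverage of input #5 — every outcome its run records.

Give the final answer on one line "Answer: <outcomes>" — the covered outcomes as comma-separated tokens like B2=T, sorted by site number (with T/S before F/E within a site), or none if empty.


Simulating input #5 (s=8, v=12) step by step:
  B2->E, B1->F, B3->T, B5->S, B4->T, B9->E, B8->F
distinct outcomes covered: B1=F, B2=E, B3=T, B4=T, B5=S, B8=F, B9=E
Answer: B1=F, B2=E, B3=T, B4=T, B5=S, B8=F, B9=E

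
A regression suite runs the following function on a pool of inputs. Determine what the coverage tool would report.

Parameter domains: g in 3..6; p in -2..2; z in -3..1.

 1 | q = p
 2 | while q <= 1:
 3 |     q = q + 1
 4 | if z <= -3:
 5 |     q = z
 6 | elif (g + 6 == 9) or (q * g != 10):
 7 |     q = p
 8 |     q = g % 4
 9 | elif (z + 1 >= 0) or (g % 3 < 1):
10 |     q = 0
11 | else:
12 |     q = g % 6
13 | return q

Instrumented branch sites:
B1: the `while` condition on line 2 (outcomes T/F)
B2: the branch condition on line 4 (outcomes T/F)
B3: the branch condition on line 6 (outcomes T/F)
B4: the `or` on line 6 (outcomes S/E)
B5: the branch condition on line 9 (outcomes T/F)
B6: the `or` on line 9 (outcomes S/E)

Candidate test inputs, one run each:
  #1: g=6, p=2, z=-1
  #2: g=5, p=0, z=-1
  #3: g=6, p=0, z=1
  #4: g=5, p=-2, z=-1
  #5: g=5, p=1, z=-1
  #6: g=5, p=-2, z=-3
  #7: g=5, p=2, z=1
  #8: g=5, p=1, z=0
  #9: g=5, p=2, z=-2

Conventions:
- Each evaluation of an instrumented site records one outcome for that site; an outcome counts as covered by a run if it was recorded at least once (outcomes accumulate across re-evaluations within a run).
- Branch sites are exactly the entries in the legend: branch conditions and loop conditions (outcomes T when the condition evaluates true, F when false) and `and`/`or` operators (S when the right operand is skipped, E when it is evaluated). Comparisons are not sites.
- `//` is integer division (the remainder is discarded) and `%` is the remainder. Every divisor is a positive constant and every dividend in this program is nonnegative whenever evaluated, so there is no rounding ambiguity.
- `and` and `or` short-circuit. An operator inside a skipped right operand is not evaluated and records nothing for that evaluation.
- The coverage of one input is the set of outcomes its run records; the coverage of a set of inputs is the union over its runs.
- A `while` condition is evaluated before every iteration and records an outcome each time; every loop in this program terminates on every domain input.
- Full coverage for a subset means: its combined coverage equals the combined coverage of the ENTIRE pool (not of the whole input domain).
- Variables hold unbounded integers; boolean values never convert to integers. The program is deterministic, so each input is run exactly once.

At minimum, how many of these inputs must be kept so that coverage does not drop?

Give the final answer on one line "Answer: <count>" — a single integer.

test 1 (g=6, p=2, z=-1) hits B1=F, B2=F, B3=T, B4=E
test 2 (g=5, p=0, z=-1) hits B1=T, B1=F, B2=F, B3=F, B4=E, B5=T, B6=S
test 3 (g=6, p=0, z=1) hits B1=T, B1=F, B2=F, B3=T, B4=E
test 4 (g=5, p=-2, z=-1) hits B1=T, B1=F, B2=F, B3=F, B4=E, B5=T, B6=S
test 5 (g=5, p=1, z=-1) hits B1=T, B1=F, B2=F, B3=F, B4=E, B5=T, B6=S
test 6 (g=5, p=-2, z=-3) hits B1=T, B1=F, B2=T
test 7 (g=5, p=2, z=1) hits B1=F, B2=F, B3=F, B4=E, B5=T, B6=S
test 8 (g=5, p=1, z=0) hits B1=T, B1=F, B2=F, B3=F, B4=E, B5=T, B6=S
test 9 (g=5, p=2, z=-2) hits B1=F, B2=F, B3=F, B4=E, B5=F, B6=E
the full pool covers 11 outcomes: B1=T, B1=F, B2=T, B2=F, B3=T, B3=F, B4=E, B5=T, B5=F, B6=S, B6=E
checked all size-1 subsets: none covers 11 outcomes (max 7/11)
checked all size-2 subsets: none covers 11 outcomes (max 9/11)
checked all size-3 subsets: none covers 11 outcomes (max 10/11)
the canonical winner is {1, 2, 6, 9}: size 4, full 11-outcome coverage, earliest index list among size-4 covers

Answer: 4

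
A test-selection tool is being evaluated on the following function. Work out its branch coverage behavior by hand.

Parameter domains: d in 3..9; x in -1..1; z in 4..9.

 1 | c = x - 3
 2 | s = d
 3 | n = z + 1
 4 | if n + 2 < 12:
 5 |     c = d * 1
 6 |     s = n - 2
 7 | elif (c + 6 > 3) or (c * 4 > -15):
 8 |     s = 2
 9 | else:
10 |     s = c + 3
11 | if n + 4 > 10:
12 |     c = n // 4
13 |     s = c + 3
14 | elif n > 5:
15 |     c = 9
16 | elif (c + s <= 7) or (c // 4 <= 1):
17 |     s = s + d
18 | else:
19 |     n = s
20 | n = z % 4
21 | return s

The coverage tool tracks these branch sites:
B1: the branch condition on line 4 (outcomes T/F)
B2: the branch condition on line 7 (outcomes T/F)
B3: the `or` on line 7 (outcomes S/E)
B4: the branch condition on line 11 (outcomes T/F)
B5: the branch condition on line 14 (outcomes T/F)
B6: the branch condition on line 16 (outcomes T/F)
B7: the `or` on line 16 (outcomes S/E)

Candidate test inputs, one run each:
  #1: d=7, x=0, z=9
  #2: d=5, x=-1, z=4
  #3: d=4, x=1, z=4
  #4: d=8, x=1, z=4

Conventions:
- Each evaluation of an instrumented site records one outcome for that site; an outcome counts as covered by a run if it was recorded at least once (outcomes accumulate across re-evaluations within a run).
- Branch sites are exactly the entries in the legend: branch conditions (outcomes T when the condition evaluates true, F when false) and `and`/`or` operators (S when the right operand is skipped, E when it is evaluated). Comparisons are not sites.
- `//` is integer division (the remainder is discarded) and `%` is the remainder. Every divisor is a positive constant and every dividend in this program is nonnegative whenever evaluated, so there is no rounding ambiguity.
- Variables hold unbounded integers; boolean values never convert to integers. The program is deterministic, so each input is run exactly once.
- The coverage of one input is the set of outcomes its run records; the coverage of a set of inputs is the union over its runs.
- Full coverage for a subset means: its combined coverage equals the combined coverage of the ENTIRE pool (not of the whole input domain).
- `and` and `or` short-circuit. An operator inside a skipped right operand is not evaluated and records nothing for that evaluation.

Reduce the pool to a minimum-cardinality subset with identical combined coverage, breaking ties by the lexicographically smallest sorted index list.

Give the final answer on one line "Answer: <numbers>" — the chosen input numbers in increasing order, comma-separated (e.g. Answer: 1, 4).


#1 (d=7, x=0, z=9) -> B1->F, B3->E, B2->T, B4->T; covered: B1=F, B2=T, B3=E, B4=T
#2 (d=5, x=-1, z=4) -> B1->T, B4->F, B5->F, B7->E, B6->T; covered: B1=T, B4=F, B5=F, B6=T, B7=E
#3 (d=4, x=1, z=4) -> B1->T, B4->F, B5->F, B7->S, B6->T; covered: B1=T, B4=F, B5=F, B6=T, B7=S
#4 (d=8, x=1, z=4) -> B1->T, B4->F, B5->F, B7->E, B6->F; covered: B1=T, B4=F, B5=F, B6=F, B7=E
pool-wide coverage (11 outcomes): B1=T, B1=F, B2=T, B3=E, B4=T, B4=F, B5=F, B6=T, B6=F, B7=S, B7=E
checked all size-1 subsets: none covers 11 outcomes (max 5/11)
checked all size-2 subsets: none covers 11 outcomes (max 9/11)
inputs {1, 3, 4} (size 3) cover everything; no size-3 subset with a lexicographically smaller index list covers all 11
Answer: 1, 3, 4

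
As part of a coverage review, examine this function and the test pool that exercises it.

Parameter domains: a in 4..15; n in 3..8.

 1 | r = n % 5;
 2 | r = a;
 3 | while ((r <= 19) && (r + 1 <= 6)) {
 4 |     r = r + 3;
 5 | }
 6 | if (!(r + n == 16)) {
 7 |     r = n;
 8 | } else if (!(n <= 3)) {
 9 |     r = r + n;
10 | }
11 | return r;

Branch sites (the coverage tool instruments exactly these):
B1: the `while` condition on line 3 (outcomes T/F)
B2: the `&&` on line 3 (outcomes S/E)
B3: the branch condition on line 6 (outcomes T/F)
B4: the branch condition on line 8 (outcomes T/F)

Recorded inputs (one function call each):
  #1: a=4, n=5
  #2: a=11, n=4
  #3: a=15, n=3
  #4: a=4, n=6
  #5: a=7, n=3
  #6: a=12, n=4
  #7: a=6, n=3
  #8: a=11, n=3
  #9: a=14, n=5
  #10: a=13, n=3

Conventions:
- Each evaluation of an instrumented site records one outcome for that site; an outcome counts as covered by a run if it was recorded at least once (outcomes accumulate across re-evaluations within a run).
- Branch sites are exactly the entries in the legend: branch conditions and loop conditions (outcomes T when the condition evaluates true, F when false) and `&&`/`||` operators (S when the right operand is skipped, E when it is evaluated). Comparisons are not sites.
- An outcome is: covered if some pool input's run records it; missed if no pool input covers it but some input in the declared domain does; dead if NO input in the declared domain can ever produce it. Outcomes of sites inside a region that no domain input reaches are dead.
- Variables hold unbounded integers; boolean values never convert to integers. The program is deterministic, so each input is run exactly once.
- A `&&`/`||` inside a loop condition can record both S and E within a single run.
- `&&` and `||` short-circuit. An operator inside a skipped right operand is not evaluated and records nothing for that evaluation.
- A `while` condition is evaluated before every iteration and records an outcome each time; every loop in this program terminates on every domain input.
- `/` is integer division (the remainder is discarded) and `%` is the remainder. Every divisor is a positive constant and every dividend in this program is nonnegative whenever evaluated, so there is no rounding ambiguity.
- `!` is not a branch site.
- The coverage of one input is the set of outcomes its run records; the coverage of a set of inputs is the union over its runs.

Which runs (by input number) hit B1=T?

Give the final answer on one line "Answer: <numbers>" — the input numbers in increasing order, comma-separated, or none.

input #1 (a=4, n=5): covers B1=T
input #2 (a=11, n=4): misses B1=T
input #3 (a=15, n=3): misses B1=T
input #4 (a=4, n=6): covers B1=T
input #5 (a=7, n=3): misses B1=T
input #6 (a=12, n=4): misses B1=T
input #7 (a=6, n=3): misses B1=T
input #8 (a=11, n=3): misses B1=T
input #9 (a=14, n=5): misses B1=T
input #10 (a=13, n=3): misses B1=T

Answer: 1, 4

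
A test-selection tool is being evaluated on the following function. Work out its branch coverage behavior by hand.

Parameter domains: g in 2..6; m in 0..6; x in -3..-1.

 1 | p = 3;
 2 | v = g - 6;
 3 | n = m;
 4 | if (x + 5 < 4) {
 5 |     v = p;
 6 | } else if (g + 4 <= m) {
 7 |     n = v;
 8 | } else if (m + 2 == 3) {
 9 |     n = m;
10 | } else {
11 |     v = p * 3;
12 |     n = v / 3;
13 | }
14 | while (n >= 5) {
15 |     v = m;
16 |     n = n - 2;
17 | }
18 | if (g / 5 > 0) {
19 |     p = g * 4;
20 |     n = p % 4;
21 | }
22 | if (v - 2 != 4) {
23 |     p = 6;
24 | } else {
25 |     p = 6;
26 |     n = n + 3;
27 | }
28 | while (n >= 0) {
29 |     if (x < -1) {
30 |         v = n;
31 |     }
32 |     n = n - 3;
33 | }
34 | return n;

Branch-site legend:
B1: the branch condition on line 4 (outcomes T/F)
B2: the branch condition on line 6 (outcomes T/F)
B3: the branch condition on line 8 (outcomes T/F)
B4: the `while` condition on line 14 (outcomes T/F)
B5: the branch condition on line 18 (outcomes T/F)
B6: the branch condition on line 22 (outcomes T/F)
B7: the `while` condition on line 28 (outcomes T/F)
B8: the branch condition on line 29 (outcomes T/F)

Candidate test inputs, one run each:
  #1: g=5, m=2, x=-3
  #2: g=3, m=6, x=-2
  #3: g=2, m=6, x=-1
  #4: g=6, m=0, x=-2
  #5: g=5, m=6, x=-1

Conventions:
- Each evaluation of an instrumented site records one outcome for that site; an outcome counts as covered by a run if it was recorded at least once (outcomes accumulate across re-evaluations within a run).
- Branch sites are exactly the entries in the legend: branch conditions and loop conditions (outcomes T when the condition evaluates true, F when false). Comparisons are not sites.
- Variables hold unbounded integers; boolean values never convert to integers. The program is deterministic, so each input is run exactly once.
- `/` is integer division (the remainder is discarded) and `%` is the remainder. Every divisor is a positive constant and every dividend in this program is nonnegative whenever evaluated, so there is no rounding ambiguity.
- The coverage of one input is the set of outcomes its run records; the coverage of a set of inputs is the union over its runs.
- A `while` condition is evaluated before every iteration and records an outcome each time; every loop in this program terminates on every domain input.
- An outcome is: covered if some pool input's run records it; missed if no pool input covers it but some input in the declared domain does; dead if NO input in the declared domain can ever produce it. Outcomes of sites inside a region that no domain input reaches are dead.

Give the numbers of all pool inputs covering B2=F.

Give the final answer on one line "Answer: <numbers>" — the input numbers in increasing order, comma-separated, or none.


input #1 (g=5, m=2, x=-3): does not produce B2=F
input #2 (g=3, m=6, x=-2): does not produce B2=F
input #3 (g=2, m=6, x=-1): does not produce B2=F
input #4 (g=6, m=0, x=-2): does not produce B2=F
input #5 (g=5, m=6, x=-1): produces B2=F
Answer: 5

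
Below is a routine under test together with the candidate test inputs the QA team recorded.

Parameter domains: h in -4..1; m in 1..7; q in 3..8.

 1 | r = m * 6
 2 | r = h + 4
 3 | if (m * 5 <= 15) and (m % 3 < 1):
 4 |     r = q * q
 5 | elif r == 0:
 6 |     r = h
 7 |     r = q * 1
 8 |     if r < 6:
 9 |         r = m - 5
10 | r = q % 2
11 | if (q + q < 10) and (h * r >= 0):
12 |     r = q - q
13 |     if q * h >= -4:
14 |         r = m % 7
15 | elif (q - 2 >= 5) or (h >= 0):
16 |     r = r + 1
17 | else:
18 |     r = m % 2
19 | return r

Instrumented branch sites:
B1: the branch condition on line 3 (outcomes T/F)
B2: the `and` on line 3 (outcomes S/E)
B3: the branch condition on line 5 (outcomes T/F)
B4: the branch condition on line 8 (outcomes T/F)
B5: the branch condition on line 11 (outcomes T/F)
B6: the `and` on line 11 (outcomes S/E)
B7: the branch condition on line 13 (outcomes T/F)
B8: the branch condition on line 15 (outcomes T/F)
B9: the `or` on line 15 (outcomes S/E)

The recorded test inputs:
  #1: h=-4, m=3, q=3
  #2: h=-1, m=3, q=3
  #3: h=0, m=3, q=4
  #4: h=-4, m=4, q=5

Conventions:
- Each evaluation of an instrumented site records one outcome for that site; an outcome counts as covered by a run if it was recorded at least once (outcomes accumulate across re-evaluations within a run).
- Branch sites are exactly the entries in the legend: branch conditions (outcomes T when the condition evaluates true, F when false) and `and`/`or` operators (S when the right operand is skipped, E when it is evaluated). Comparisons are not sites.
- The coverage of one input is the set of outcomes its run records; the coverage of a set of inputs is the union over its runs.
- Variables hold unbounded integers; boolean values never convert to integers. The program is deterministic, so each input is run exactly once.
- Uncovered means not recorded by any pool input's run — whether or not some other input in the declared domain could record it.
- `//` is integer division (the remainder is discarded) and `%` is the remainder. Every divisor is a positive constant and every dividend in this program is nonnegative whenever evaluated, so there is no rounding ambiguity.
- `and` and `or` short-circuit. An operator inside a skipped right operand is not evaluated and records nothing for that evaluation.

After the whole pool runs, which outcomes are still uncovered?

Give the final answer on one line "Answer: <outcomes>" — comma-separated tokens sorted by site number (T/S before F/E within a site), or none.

run #1 (h=-4, m=3, q=3) records B1=T, B2=E, B5=F, B6=E, B8=F, B9=E
run #2 (h=-1, m=3, q=3) records B1=T, B2=E, B5=F, B6=E, B8=F, B9=E
run #3 (h=0, m=3, q=4) records B1=T, B2=E, B5=T, B6=E, B7=T
run #4 (h=-4, m=4, q=5) records B1=F, B2=S, B3=T, B4=T, B5=F, B6=S, B8=F, B9=E
union over the pool: B1=T, B1=F, B2=S, B2=E, B3=T, B4=T, B5=T, B5=F, B6=S, B6=E, B7=T, B8=F, B9=E
uncovered (5 of 18): B3=F, B4=F, B7=F, B8=T, B9=S

Answer: B3=F, B4=F, B7=F, B8=T, B9=S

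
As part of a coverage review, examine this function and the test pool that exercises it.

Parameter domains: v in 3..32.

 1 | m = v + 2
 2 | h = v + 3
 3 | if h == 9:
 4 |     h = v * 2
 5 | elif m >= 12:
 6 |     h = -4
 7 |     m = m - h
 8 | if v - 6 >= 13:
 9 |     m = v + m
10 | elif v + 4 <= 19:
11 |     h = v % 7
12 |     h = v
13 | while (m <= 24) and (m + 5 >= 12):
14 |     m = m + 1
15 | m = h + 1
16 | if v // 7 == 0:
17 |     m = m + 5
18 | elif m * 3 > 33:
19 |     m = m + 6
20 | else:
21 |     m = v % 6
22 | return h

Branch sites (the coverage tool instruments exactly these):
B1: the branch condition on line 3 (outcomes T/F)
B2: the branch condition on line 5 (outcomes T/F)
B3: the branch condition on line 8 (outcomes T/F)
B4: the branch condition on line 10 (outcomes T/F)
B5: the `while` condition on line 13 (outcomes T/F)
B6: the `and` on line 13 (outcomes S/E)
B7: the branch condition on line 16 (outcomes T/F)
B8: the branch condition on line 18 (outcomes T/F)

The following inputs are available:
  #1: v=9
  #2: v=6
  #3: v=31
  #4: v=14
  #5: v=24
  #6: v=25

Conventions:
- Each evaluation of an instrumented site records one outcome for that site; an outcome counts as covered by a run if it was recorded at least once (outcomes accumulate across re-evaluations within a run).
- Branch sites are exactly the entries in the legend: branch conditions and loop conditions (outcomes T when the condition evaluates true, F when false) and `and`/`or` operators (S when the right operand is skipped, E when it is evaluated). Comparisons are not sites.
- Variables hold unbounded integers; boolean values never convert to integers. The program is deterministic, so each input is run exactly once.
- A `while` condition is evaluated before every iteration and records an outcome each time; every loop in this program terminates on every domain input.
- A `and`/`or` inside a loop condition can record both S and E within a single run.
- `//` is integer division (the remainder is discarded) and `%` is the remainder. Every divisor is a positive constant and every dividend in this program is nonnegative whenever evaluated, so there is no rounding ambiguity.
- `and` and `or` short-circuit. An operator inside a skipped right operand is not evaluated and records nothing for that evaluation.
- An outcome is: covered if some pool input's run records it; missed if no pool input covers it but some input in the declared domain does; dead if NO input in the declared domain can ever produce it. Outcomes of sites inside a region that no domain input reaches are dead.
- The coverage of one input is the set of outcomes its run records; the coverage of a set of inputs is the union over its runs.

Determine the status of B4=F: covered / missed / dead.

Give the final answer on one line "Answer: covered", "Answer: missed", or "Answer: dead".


no pool input records B4=F
but domain input (v=16) does record it -> reachable, so missed
Answer: missed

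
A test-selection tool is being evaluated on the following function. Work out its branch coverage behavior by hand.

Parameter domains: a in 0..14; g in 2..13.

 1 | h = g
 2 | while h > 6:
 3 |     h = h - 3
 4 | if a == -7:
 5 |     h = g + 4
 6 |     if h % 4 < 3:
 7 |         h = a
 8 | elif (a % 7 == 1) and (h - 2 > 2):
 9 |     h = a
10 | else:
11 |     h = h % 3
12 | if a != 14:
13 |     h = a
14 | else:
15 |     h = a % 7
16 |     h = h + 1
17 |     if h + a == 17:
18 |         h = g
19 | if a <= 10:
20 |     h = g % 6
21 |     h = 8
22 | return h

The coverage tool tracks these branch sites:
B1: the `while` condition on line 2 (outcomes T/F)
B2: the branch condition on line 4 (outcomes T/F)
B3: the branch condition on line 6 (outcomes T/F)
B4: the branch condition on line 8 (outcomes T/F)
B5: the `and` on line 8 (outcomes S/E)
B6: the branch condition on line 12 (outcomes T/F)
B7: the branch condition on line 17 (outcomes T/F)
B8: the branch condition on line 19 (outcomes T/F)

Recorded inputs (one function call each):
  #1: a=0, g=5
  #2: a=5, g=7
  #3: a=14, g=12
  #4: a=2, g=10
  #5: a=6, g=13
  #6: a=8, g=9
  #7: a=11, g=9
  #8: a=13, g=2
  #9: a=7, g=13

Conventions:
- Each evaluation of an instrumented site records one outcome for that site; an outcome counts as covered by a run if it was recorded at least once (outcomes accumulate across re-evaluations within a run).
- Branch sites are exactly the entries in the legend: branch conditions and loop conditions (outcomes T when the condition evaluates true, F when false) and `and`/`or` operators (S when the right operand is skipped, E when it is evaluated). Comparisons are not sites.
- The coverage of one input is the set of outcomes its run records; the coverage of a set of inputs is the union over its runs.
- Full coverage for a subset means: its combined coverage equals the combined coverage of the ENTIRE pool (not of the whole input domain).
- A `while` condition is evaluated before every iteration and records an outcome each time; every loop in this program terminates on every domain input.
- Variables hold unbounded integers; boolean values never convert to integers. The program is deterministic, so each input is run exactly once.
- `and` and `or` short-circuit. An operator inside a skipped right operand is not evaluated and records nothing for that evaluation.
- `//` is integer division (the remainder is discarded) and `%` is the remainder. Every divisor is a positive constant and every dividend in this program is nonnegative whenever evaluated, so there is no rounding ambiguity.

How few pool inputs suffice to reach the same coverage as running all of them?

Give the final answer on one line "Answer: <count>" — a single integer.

#1 (a=0, g=5) -> B1->F, B2->F, B5->S, B4->F, B6->T, B8->T; covered: B1=F, B2=F, B4=F, B5=S, B6=T, B8=T
#2 (a=5, g=7) -> B1->T, B1->F, B2->F, B5->S, B4->F, B6->T, B8->T; covered: B1=T, B1=F, B2=F, B4=F, B5=S, B6=T, B8=T
#3 (a=14, g=12) -> B1->T, B1->T, B1->F, B2->F, B5->S, B4->F, B6->F, B7->F, B8->F; covered: B1=T, B1=F, B2=F, B4=F, B5=S, B6=F, B7=F, B8=F
#4 (a=2, g=10) -> B1->T, B1->T, B1->F, B2->F, B5->S, B4->F, B6->T, B8->T; covered: B1=T, B1=F, B2=F, B4=F, B5=S, B6=T, B8=T
#5 (a=6, g=13) -> B1->T, B1->T, B1->T, B1->F, B2->F, B5->S, B4->F, B6->T, B8->T; covered: B1=T, B1=F, B2=F, B4=F, B5=S, B6=T, B8=T
#6 (a=8, g=9) -> B1->T, B1->F, B2->F, B5->E, B4->T, B6->T, B8->T; covered: B1=T, B1=F, B2=F, B4=T, B5=E, B6=T, B8=T
#7 (a=11, g=9) -> B1->T, B1->F, B2->F, B5->S, B4->F, B6->T, B8->F; covered: B1=T, B1=F, B2=F, B4=F, B5=S, B6=T, B8=F
#8 (a=13, g=2) -> B1->F, B2->F, B5->S, B4->F, B6->T, B8->F; covered: B1=F, B2=F, B4=F, B5=S, B6=T, B8=F
#9 (a=7, g=13) -> B1->T, B1->T, B1->T, B1->F, B2->F, B5->S, B4->F, B6->T, B8->T; covered: B1=T, B1=F, B2=F, B4=F, B5=S, B6=T, B8=T
union over all inputs: B1=T, B1=F, B2=F, B4=T, B4=F, B5=S, B5=E, B6=T, B6=F, B7=F, B8=T, B8=F (12 outcomes)
checked all size-1 subsets: none covers 12 outcomes (max 8/12)
size 2: inputs {3, 6} cover all 12 outcomes, and no lexicographically smaller subset of this size does

Answer: 2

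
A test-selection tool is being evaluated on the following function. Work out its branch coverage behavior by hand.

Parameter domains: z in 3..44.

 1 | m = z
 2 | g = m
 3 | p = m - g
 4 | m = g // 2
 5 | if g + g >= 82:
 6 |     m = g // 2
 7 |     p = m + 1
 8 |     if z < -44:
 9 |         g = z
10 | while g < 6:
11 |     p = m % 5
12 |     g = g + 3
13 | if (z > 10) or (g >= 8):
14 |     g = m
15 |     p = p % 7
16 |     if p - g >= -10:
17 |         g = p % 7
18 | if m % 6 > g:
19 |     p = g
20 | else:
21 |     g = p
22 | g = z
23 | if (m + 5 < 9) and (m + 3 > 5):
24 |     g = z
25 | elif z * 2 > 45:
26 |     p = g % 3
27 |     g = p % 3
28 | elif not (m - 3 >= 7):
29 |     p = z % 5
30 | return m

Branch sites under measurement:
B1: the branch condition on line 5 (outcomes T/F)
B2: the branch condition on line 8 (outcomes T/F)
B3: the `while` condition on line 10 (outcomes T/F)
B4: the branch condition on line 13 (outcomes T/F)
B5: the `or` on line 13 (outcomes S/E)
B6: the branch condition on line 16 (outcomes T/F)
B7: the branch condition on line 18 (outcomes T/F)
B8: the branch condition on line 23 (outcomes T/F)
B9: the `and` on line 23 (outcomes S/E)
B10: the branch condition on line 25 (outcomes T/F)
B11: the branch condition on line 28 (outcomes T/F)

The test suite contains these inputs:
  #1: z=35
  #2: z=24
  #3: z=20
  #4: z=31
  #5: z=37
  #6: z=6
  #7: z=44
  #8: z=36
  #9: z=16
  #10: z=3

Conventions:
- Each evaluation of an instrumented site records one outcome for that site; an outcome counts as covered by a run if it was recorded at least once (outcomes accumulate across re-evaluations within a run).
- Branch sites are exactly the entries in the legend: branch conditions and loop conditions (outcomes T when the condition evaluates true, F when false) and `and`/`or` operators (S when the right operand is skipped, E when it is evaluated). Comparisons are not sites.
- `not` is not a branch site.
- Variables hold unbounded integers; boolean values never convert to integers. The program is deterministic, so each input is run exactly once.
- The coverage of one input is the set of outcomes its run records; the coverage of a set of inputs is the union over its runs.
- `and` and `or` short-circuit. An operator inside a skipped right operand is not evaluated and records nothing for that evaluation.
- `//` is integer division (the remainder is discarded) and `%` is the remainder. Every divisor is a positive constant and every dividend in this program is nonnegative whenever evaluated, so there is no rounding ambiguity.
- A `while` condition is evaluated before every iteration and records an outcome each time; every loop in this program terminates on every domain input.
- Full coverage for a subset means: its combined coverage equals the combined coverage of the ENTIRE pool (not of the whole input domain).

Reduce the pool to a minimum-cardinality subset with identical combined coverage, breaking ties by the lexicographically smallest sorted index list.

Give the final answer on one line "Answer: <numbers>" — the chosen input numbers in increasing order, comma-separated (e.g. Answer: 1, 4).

test 1 (z=35) hits B1=F, B3=F, B4=T, B5=S, B6=F, B7=F, B8=F, B9=S, B10=T
test 2 (z=24) hits B1=F, B3=F, B4=T, B5=S, B6=F, B7=F, B8=F, B9=S, B10=T
test 3 (z=20) hits B1=F, B3=F, B4=T, B5=S, B6=T, B7=T, B8=F, B9=S, B10=F, B11=F
test 4 (z=31) hits B1=F, B3=F, B4=T, B5=S, B6=F, B7=F, B8=F, B9=S, B10=T
test 5 (z=37) hits B1=F, B3=F, B4=T, B5=S, B6=F, B7=F, B8=F, B9=S, B10=T
test 6 (z=6) hits B1=F, B3=F, B4=F, B5=E, B7=F, B8=T, B9=E
test 7 (z=44) hits B1=T, B2=F, B3=F, B4=T, B5=S, B6=F, B7=F, B8=F, B9=S, B10=T
test 8 (z=36) hits B1=F, B3=F, B4=T, B5=S, B6=F, B7=F, B8=F, B9=S, B10=T
test 9 (z=16) hits B1=F, B3=F, B4=T, B5=S, B6=T, B7=T, B8=F, B9=S, B10=F, B11=T
test 10 (z=3) hits B1=F, B3=T, B3=F, B4=F, B5=E, B7=F, B8=F, B9=E, B10=F, B11=T
the full pool covers 21 outcomes: B1=T, B1=F, B2=F, B3=T, B3=F, B4=T, B4=F, B5=S, B5=E, B6=T, B6=F, B7=T, B7=F, B8=T, B8=F, B9=S, B9=E, B10=T, B10=F, B11=T, B11=F
every size-1 subset falls short of the 21 outcomes (best: 10/21)
every size-2 subset falls short of the 21 outcomes (best: 17/21)
every size-3 subset falls short of the 21 outcomes (best: 20/21)
at size 4, {3, 6, 7, 10} reaches all 21 outcomes; every lexicographically earlier size-4 subset fails

Answer: 3, 6, 7, 10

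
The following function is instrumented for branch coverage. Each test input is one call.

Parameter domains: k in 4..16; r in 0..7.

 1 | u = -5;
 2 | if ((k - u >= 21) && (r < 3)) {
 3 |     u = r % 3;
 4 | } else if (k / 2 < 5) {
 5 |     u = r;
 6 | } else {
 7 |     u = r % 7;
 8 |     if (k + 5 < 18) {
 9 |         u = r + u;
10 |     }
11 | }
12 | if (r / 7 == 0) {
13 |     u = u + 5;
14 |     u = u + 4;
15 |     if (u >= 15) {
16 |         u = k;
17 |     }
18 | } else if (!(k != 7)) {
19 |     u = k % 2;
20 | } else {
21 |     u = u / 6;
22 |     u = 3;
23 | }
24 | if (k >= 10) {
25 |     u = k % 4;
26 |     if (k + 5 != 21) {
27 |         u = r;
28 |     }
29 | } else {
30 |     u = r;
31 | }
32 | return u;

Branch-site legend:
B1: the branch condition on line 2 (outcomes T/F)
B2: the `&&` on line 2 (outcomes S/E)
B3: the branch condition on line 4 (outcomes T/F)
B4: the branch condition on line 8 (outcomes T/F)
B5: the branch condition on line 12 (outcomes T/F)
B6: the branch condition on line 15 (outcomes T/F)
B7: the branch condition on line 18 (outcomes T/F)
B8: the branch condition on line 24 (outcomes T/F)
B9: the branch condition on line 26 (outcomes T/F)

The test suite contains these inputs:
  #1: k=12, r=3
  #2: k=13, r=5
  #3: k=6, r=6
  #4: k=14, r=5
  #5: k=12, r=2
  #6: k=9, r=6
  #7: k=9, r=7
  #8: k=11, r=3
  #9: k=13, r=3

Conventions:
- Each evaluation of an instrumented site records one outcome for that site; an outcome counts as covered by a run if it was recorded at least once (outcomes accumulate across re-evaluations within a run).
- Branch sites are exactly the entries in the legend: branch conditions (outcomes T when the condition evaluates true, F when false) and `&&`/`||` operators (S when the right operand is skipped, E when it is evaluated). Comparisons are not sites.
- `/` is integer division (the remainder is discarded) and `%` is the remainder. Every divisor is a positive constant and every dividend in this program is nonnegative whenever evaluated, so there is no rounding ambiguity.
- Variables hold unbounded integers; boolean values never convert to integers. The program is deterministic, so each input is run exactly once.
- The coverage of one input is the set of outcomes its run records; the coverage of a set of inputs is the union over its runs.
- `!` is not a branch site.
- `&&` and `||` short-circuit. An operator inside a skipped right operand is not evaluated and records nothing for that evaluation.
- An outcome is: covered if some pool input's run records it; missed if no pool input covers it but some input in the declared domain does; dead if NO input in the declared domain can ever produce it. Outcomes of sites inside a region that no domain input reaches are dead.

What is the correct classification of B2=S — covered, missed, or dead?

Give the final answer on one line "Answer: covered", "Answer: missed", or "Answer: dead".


B2=S is recorded by pool input(s) 1, 2, 3, 4, 5, 6, 7, 8, 9 -> covered
Answer: covered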